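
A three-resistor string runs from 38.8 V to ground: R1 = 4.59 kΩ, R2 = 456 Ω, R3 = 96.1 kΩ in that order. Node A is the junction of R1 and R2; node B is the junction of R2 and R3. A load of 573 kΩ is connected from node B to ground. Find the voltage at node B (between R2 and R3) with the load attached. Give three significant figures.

V ≈ 36.6 V

At node B, R3 is in parallel with the load: R3‖R_L = 82300 Ω.
Below node A the resistance is R2 + (R3‖R_L) = 82750 Ω, so V_A = 38.8 × 82750/87340 = 36.76 V.
Then V_B = V_A × (R3‖R_L)/(R2 + R3‖R_L) = 36.76 × 82300/82750 = 36.6 V.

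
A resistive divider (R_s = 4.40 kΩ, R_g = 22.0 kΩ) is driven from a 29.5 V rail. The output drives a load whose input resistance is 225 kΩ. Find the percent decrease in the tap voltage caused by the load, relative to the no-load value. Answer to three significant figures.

1.60 %

The divider's output (Thévenin) resistance is R_s‖R_g = 3.667 kΩ.
Fractional drop under load = R_th/(R_th + R_L) = 3.667 / (3.667 + 225) = 0.01603.
So the output falls by 1.60 %.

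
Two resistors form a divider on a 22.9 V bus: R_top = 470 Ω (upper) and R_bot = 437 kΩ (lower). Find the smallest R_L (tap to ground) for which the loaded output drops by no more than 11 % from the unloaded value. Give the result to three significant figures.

R_L(min) ≈ 3.80 kΩ

Output resistance R_th = R_top‖R_bot = (470 × 437000)/437500 = 469.5 Ω.
The fractional drop is R_th/(R_th + R_L); requiring this ≤ 0.110 gives R_L ≥ R_th(1/0.110 − 1) = 469.5 × 8.091 = 3.80 kΩ.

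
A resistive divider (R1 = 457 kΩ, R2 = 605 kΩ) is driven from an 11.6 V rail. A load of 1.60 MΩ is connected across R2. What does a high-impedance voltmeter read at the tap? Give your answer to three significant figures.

The load sits in parallel with R2: R2‖R_L = (605 × 1600) / (605 + 1600) = 439.0 kΩ.
V_out = 11.6 × 439.0 / (457 + 439.0) = 11.6 × 439.0/896.0 = 5.68 V.

V_out ≈ 5.68 V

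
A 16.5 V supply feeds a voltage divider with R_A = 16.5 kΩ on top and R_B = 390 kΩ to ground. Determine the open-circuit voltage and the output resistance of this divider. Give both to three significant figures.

V_th = 15.8 V, R_th = 15.8 kΩ

V_th is the open-circuit tap voltage: 16.5 × 390/(16.5 + 390) = 15.8 V.
With the supply zeroed, R_A and R_B appear in parallel from the tap: R_th = R_A‖R_B = (16.5 × 390)/406.5 = 15.8 kΩ.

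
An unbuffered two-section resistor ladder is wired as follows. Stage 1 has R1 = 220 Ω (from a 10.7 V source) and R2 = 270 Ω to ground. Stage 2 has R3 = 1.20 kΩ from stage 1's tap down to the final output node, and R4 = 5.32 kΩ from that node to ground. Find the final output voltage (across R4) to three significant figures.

Stage 2 presents R3+R4 = 6520 Ω as a load on stage 1's tap.
Stage 1's lower leg becomes R2‖(R3+R4) = 259.3 Ω, so V_mid = 10.7 × 259.3/479.3 = 5.788 V.
Stage 2 is itself unloaded: V_out = V_mid × R4/(R3+R4) = 5.788 × 5320/6520 = 4.72 V.

V_out ≈ 4.72 V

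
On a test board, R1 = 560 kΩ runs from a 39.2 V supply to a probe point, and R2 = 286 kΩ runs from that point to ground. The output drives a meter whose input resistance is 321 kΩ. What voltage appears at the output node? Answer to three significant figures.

V_out ≈ 8.34 V

The load sits in parallel with R2: R2‖R_L = (286 × 321) / (286 + 321) = 151.2 kΩ.
V_out = 39.2 × 151.2 / (560 + 151.2) = 39.2 × 151.2/711.2 = 8.34 V.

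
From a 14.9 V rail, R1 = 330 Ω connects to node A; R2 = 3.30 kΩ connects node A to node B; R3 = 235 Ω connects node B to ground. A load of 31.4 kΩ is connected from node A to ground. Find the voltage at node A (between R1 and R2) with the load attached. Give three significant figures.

Below node A the series string R2+R3 = 3535 Ω sits in parallel with the 31400 Ω load: 3177 Ω.
V_A = 14.9 × 3177/(330 + 3177) = 13.5 V.

V ≈ 13.5 V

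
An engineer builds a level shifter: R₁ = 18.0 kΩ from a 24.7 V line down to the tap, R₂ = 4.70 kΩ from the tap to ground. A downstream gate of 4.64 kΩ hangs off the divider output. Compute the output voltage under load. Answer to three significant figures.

The load sits in parallel with R₂: R₂‖R_L = (4.70 × 4.64) / (4.70 + 4.64) = 2.335 kΩ.
V_out = 24.7 × 2.335 / (18.0 + 2.335) = 24.7 × 2.335/20.33 = 2.84 V.

V_out ≈ 2.84 V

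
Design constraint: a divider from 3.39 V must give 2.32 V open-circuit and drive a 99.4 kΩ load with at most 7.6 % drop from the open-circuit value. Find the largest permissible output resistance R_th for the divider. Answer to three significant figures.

R_th ≤ 8.18 kΩ

Loading drop = R_th/(R_th + R_L) ≤ 0.0760, so R_th ≤ R_L · ε/(1−ε) = 99.4 kΩ × 0.0760/0.9240 = 8.18 kΩ.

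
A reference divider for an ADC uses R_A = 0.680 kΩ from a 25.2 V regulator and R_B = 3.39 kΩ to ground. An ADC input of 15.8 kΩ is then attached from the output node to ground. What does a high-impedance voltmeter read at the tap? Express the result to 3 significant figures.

The load sits in parallel with R_B: R_B‖R_L = (3390 × 15800) / (3390 + 15800) = 2791 Ω.
V_out = 25.2 × 2791 / (680 + 2791) = 25.2 × 2791/3471 = 20.3 V.

V_out ≈ 20.3 V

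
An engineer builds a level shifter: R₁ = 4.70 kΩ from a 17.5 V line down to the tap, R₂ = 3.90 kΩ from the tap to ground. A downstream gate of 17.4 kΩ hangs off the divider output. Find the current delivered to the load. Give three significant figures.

I_L ≈ 0.406 mA

R₂‖R_L = 3.186 kΩ; V_out = 17.5 × 3.186/7.886 = 7.070 V.
I_L = V_out / R_L = 7.070 / 17.4 kΩ = 0.406 mA.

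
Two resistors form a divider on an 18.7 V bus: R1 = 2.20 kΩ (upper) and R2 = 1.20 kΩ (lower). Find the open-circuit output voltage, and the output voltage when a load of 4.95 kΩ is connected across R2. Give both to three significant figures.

Open-circuit: V = 18.7 × 1.20/(2.20 + 1.20) = 6.60 V.
With the load, R2 becomes R2‖R_L = 0.9659 kΩ, so V = 18.7 × 0.9659/3.166 = 5.71 V.

Unloaded: 6.60 V; loaded: 5.71 V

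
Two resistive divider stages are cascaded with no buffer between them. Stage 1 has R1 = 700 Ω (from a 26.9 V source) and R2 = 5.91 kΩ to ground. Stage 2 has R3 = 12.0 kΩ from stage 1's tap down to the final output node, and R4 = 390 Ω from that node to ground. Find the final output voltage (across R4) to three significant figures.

V_out ≈ 0.721 V

Stage 2 presents R3+R4 = 12390 Ω as a load on stage 1's tap.
Stage 1's lower leg becomes R2‖(R3+R4) = 4001 Ω, so V_mid = 26.9 × 4001/4701 = 22.89 V.
Stage 2 is itself unloaded: V_out = V_mid × R4/(R3+R4) = 22.89 × 390/12390 = 0.721 V.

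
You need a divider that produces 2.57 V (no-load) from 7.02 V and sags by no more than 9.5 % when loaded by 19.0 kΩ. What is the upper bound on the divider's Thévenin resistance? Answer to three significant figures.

R_th ≤ 1.99 kΩ

Loading drop = R_th/(R_th + R_L) ≤ 0.0950, so R_th ≤ R_L · ε/(1−ε) = 19.0 kΩ × 0.0950/0.9050 = 1.99 kΩ.
(Any R1, R2 with R2/(R1+R2) = 0.366 and R1‖R2 ≤ 1.99 kΩ will meet the spec.)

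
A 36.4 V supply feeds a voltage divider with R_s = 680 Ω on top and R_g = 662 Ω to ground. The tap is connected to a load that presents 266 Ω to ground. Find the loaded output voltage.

V_out ≈ 7.94 V

The load sits in parallel with R_g: R_g‖R_L = (662 × 266) / (662 + 266) = 189.8 Ω.
V_out = 36.4 × 189.8 / (680 + 189.8) = 36.4 × 189.8/869.8 = 7.94 V.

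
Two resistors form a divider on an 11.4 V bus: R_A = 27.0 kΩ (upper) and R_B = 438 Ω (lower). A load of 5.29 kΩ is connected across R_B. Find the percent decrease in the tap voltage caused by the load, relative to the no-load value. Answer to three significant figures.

7.53 %

The divider's output (Thévenin) resistance is R_A‖R_B = 431.0 Ω.
Fractional drop under load = R_th/(R_th + R_L) = 431.0 / (431.0 + 5290) = 0.07534.
So the output falls by 7.53 %.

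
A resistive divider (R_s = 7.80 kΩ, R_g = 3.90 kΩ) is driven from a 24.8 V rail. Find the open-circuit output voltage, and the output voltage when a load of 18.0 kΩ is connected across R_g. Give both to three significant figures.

Unloaded: 8.27 V; loaded: 7.22 V

Open-circuit: V = 24.8 × 3.90/(7.80 + 3.90) = 8.27 V.
With the load, R_g becomes R_g‖R_L = 3.205 kΩ, so V = 24.8 × 3.205/11.01 = 7.22 V.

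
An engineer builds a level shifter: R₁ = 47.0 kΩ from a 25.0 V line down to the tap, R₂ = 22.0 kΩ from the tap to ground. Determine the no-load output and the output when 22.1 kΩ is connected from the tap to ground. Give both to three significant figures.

Open-circuit: V = 25.0 × 22.0/(47.0 + 22.0) = 7.97 V.
With the load, R₂ becomes R₂‖R_L = 11.02 kΩ, so V = 25.0 × 11.02/58.02 = 4.75 V.

Unloaded: 7.97 V; loaded: 4.75 V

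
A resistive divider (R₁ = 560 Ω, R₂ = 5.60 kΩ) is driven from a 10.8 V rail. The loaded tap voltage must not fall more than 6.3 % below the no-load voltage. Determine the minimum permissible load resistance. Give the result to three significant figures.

R_L(min) ≈ 7.57 kΩ

Output resistance R_th = R₁‖R₂ = (560 × 5600)/6160 = 509.1 Ω.
The fractional drop is R_th/(R_th + R_L); requiring this ≤ 0.0630 gives R_L ≥ R_th(1/0.0630 − 1) = 509.1 × 14.87 = 7.57 kΩ.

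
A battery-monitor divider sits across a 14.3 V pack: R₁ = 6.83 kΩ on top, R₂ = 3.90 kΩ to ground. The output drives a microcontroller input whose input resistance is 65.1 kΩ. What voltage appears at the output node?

The load sits in parallel with R₂: R₂‖R_L = (3.90 × 65.1) / (3.90 + 65.1) = 3.680 kΩ.
V_out = 14.3 × 3.680 / (6.83 + 3.680) = 14.3 × 3.680/10.51 = 5.01 V.
(Unloaded it would have been 5.20 V.)

V_out ≈ 5.01 V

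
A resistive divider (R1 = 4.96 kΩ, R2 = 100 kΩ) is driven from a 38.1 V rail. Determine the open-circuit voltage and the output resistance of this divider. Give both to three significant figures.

V_th = 36.3 V, R_th = 4.73 kΩ

V_th is the open-circuit tap voltage: 38.1 × 100/(4.96 + 100) = 36.3 V.
With the supply zeroed, R1 and R2 appear in parallel from the tap: R_th = R1‖R2 = (4.96 × 100)/105.0 = 4.73 kΩ.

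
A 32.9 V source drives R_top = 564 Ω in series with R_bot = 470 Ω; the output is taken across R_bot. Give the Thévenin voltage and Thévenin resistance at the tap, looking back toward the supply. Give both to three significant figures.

V_th = 15.0 V, R_th = 256 Ω

V_th is the open-circuit tap voltage: 32.9 × 470/(564 + 470) = 15.0 V.
With the supply zeroed, R_top and R_bot appear in parallel from the tap: R_th = R_top‖R_bot = (564 × 470)/1034 = 256 Ω.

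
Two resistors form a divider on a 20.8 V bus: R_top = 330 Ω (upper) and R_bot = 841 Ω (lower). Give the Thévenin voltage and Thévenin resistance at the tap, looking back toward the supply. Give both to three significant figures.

V_th is the open-circuit tap voltage: 20.8 × 841/(330 + 841) = 14.9 V.
With the supply zeroed, R_top and R_bot appear in parallel from the tap: R_th = R_top‖R_bot = (330 × 841)/1171 = 237 Ω.

V_th = 14.9 V, R_th = 237 Ω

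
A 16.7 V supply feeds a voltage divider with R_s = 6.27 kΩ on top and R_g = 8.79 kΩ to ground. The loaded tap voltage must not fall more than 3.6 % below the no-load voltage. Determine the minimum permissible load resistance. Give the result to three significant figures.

R_L(min) ≈ 98.0 kΩ

Output resistance R_th = R_s‖R_g = (6.27 × 8.79)/15.06 = 3.660 kΩ.
The fractional drop is R_th/(R_th + R_L); requiring this ≤ 0.0360 gives R_L ≥ R_th(1/0.0360 − 1) = 3.660 × 26.78 = 98.0 kΩ.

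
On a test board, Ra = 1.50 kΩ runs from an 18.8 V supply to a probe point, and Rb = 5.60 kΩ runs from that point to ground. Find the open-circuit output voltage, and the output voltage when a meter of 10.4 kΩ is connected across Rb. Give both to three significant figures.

Open-circuit: V = 18.8 × 5.60/(1.50 + 5.60) = 14.8 V.
With the load, Rb becomes Rb‖R_L = 3.640 kΩ, so V = 18.8 × 3.640/5.140 = 13.3 V.

Unloaded: 14.8 V; loaded: 13.3 V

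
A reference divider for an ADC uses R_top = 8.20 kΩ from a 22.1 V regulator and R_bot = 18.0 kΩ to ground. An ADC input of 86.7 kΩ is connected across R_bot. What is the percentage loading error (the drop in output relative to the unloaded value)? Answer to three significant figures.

6.10 %

The divider's output (Thévenin) resistance is R_top‖R_bot = 5.634 kΩ.
Fractional drop under load = R_th/(R_th + R_L) = 5.634 / (5.634 + 86.7) = 0.06101.
So the output falls by 6.10 %.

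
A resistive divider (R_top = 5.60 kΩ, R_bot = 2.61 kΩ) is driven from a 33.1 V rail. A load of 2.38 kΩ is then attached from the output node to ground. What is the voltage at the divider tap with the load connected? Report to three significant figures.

The load sits in parallel with R_bot: R_bot‖R_L = (2.61 × 2.38) / (2.61 + 2.38) = 1.245 kΩ.
V_out = 33.1 × 1.245 / (5.60 + 1.245) = 33.1 × 1.245/6.845 = 6.02 V.

V_out ≈ 6.02 V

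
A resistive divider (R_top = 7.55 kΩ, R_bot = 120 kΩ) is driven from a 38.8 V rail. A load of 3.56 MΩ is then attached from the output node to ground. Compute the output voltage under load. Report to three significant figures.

V_out ≈ 36.4 V

The load sits in parallel with R_bot: R_bot‖R_L = (120 × 3560) / (120 + 3560) = 116.1 kΩ.
V_out = 38.8 × 116.1 / (7.55 + 116.1) = 38.8 × 116.1/123.6 = 36.4 V.
(Unloaded it would have been 36.5 V.)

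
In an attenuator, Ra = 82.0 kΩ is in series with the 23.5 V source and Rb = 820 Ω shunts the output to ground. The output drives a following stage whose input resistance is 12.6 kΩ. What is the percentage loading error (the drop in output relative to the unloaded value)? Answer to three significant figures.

The divider's output (Thévenin) resistance is Ra‖Rb = 811.9 Ω.
Fractional drop under load = R_th/(R_th + R_L) = 811.9 / (811.9 + 12600) = 0.06053.
So the output falls by 6.05 %.

6.05 %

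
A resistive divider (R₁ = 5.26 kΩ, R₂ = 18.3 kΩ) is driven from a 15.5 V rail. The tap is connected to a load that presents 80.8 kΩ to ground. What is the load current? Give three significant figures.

R₂‖R_L = 14.92 kΩ; V_out = 15.5 × 14.92/20.18 = 11.46 V.
I_L = V_out / R_L = 11.46 / 80.8 kΩ = 0.142 mA.

I_L ≈ 0.142 mA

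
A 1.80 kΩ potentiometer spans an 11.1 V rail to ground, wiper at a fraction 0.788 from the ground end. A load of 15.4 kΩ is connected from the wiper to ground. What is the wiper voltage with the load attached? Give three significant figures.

V ≈ 8.58 V

The wiper splits the pot into (1−α)R = 381.6 Ω above and αR = 1418 Ω below.
Lower section ‖ load = 1299 Ω.
V_wiper = 11.1 × 1299/(381.6 + 1299) = 8.58 V.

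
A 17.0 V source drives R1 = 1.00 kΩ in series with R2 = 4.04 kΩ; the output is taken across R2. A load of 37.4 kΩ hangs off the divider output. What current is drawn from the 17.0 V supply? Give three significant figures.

R2‖R_L = 3.646 kΩ, so the source sees R1 + R2‖R_L = 4.646 kΩ.
I = 17.0 V / 4.646 kΩ = 3.66 mA.

I ≈ 3.66 mA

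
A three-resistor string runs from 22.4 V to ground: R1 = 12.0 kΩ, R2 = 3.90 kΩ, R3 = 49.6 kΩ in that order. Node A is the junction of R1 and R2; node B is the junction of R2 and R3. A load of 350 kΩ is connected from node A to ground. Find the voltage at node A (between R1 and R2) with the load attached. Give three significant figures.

Below node A the series string R2+R3 = 53.50 kΩ sits in parallel with the 350 kΩ load: 46.41 kΩ.
V_A = 22.4 × 46.41/(12.0 + 46.41) = 17.8 V.

V ≈ 17.8 V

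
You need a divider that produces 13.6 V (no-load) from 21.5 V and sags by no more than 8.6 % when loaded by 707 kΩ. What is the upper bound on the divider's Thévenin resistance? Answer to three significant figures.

R_th ≤ 66.5 kΩ

Loading drop = R_th/(R_th + R_L) ≤ 0.0860, so R_th ≤ R_L · ε/(1−ε) = 707 kΩ × 0.0860/0.9140 = 66.5 kΩ.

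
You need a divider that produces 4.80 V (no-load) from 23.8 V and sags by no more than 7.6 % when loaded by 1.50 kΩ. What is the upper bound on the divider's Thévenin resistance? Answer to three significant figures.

R_th ≤ 123 Ω

Loading drop = R_th/(R_th + R_L) ≤ 0.0760, so R_th ≤ R_L · ε/(1−ε) = 1.50 kΩ × 0.0760/0.9240 = 123 Ω.
(Any R1, R2 with R2/(R1+R2) = 0.202 and R1‖R2 ≤ 123 Ω will meet the spec.)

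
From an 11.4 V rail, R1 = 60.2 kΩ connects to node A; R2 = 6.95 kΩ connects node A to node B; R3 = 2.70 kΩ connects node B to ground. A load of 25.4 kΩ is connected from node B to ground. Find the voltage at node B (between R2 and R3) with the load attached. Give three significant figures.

At node B, R3 is in parallel with the load: R3‖R_L = 2.441 kΩ.
Below node A the resistance is R2 + (R3‖R_L) = 9.391 kΩ, so V_A = 11.4 × 9.391/69.59 = 1.538 V.
Then V_B = V_A × (R3‖R_L)/(R2 + R3‖R_L) = 1.538 × 2.441/9.391 = 0.400 V.

V ≈ 0.400 V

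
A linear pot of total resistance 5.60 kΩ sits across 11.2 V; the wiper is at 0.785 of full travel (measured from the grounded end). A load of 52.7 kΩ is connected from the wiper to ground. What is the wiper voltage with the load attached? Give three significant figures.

The wiper splits the pot into (1−α)R = 1.204 kΩ above and αR = 4.396 kΩ below.
Lower section ‖ load = 4.058 kΩ.
V_wiper = 11.2 × 4.058/(1.204 + 4.058) = 8.64 V.

V ≈ 8.64 V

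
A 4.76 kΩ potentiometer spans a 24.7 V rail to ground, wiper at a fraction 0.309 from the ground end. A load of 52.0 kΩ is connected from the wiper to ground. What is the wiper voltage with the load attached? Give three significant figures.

The wiper splits the pot into (1−α)R = 3.289 kΩ above and αR = 1.471 kΩ below.
Lower section ‖ load = 1.430 kΩ.
V_wiper = 24.7 × 1.430/(3.289 + 1.430) = 7.49 V.

V ≈ 7.49 V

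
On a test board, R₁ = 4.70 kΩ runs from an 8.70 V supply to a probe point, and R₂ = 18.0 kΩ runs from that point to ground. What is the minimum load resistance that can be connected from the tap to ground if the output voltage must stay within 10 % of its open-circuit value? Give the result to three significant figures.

Output resistance R_th = R₁‖R₂ = (4.70 × 18.0)/22.70 = 3.727 kΩ.
The fractional drop is R_th/(R_th + R_L); requiring this ≤ 0.100 gives R_L ≥ R_th(1/0.100 − 1) = 3.727 × 9.000 = 33.5 kΩ.

R_L(min) ≈ 33.5 kΩ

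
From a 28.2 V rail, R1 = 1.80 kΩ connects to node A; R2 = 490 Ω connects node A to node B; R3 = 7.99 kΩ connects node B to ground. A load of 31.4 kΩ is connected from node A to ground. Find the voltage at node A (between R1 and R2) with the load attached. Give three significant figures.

V ≈ 22.2 V

Below node A the series string R2+R3 = 8480 Ω sits in parallel with the 31400 Ω load: 6677 Ω.
V_A = 28.2 × 6677/(1800 + 6677) = 22.2 V.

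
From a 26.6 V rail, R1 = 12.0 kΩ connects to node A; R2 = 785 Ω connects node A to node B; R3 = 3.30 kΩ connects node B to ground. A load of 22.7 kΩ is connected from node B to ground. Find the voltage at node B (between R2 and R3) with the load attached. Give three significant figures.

At node B, R3 is in parallel with the load: R3‖R_L = 2881 Ω.
Below node A the resistance is R2 + (R3‖R_L) = 3666 Ω, so V_A = 26.6 × 3666/15670 = 6.225 V.
Then V_B = V_A × (R3‖R_L)/(R2 + R3‖R_L) = 6.225 × 2881/3666 = 4.89 V.

V ≈ 4.89 V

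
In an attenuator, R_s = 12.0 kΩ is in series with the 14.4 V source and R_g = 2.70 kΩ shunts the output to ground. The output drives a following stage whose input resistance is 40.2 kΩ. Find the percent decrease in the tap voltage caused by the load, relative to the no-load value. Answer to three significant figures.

5.20 %

The divider's output (Thévenin) resistance is R_s‖R_g = 2.204 kΩ.
Fractional drop under load = R_th/(R_th + R_L) = 2.204 / (2.204 + 40.2) = 0.05198.
So the output falls by 5.20 %.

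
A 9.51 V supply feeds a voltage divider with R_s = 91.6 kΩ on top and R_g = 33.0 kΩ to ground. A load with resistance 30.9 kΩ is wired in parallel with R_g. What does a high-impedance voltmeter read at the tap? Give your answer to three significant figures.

V_out ≈ 1.41 V

The load sits in parallel with R_g: R_g‖R_L = (33.0 × 30.9) / (33.0 + 30.9) = 15.96 kΩ.
V_out = 9.51 × 15.96 / (91.6 + 15.96) = 9.51 × 15.96/107.6 = 1.41 V.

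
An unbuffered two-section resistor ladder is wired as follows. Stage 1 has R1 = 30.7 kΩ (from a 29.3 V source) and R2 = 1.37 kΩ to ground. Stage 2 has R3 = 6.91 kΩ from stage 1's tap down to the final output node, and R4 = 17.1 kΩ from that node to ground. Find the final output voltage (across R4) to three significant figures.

V_out ≈ 0.845 V

Stage 2 presents R3+R4 = 24.01 kΩ as a load on stage 1's tap.
Stage 1's lower leg becomes R2‖(R3+R4) = 1.296 kΩ, so V_mid = 29.3 × 1.296/32.00 = 1.187 V.
Stage 2 is itself unloaded: V_out = V_mid × R4/(R3+R4) = 1.187 × 17.1/24.01 = 0.845 V.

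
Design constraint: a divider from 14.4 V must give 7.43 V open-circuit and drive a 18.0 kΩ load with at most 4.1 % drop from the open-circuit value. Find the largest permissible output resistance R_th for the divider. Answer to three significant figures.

R_th ≤ 770 Ω

Loading drop = R_th/(R_th + R_L) ≤ 0.0410, so R_th ≤ R_L · ε/(1−ε) = 18.0 kΩ × 0.0410/0.9590 = 770 Ω.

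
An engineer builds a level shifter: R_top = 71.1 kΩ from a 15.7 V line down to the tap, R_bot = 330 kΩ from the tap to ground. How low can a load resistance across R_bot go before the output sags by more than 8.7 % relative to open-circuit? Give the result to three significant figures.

Output resistance R_th = R_top‖R_bot = (71.1 × 330)/401.1 = 58.50 kΩ.
The fractional drop is R_th/(R_th + R_L); requiring this ≤ 0.0870 gives R_L ≥ R_th(1/0.0870 − 1) = 58.50 × 10.49 = 614 kΩ.

R_L(min) ≈ 614 kΩ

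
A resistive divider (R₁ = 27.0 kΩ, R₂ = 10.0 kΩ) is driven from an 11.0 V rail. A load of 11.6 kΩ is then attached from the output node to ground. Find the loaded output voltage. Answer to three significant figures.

V_out ≈ 1.82 V

The load sits in parallel with R₂: R₂‖R_L = (10.0 × 11.6) / (10.0 + 11.6) = 5.370 kΩ.
V_out = 11.0 × 5.370 / (27.0 + 5.370) = 11.0 × 5.370/32.37 = 1.82 V.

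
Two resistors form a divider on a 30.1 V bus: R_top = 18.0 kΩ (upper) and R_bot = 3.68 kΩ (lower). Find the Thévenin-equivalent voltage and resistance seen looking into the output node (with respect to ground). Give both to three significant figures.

V_th = 5.11 V, R_th = 3.06 kΩ

V_th is the open-circuit tap voltage: 30.1 × 3.68/(18.0 + 3.68) = 5.11 V.
With the supply zeroed, R_top and R_bot appear in parallel from the tap: R_th = R_top‖R_bot = (18.0 × 3.68)/21.68 = 3.06 kΩ.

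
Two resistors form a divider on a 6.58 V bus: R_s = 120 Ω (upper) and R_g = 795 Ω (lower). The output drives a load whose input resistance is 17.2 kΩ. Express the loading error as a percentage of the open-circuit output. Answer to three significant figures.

0.603 %

The divider's output (Thévenin) resistance is R_s‖R_g = 104.3 Ω.
Fractional drop under load = R_th/(R_th + R_L) = 104.3 / (104.3 + 17200) = 0.006025.
So the output falls by 0.603 %.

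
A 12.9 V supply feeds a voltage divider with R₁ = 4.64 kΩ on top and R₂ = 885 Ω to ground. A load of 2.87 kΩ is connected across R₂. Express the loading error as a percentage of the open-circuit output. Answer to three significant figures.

20.6 %

Unloaded V = 12.9 × 885/5525 = 2.066 V.
Loaded: R₂‖R_L = 676.4 Ω, giving V = 12.9 × 676.4/5316 = 1.641 V.
Drop = (2.066 − 1.641) / 2.066 = 20.6 %.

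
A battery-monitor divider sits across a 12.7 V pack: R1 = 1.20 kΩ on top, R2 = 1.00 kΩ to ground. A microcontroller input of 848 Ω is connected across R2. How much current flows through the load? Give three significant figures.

R2‖R_L = 458.9 Ω; V_out = 12.7 × 458.9/1659 = 3.513 V.
I_L = V_out / R_L = 3.513 / 848 Ω = 4.14 mA.

I_L ≈ 4.14 mA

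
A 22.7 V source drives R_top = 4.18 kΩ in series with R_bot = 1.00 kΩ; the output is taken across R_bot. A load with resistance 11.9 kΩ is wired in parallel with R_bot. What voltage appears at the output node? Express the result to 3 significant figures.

V_out ≈ 4.10 V

The load sits in parallel with R_bot: R_bot‖R_L = (1.00 × 11.9) / (1.00 + 11.9) = 0.9225 kΩ.
V_out = 22.7 × 0.9225 / (4.18 + 0.9225) = 22.7 × 0.9225/5.102 = 4.10 V.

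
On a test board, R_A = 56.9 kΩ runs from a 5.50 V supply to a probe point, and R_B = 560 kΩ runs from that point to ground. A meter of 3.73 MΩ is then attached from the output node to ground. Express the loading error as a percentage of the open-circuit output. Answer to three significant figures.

The divider's output (Thévenin) resistance is R_A‖R_B = 51.65 kΩ.
Fractional drop under load = R_th/(R_th + R_L) = 51.65 / (51.65 + 3730) = 0.01366.
So the output falls by 1.37 %.

1.37 %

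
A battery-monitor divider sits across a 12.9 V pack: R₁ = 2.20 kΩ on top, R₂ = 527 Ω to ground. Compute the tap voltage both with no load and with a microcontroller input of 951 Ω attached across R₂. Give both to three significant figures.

Unloaded: 2.49 V; loaded: 1.72 V

Open-circuit: V = 12.9 × 527/(2200 + 527) = 2.49 V.
With the load, R₂ becomes R₂‖R_L = 339.1 Ω, so V = 12.9 × 339.1/2539 = 1.72 V.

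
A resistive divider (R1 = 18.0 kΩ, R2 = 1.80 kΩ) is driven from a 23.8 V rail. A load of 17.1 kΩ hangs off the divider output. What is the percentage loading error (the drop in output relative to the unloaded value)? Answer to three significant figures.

8.73 %

The divider's output (Thévenin) resistance is R1‖R2 = 1.636 kΩ.
Fractional drop under load = R_th/(R_th + R_L) = 1.636 / (1.636 + 17.1) = 0.08734.
So the output falls by 8.73 %.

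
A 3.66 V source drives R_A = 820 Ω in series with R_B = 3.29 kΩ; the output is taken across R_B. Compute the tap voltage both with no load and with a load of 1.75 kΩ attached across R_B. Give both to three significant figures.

Open-circuit: V = 3.66 × 3290/(820 + 3290) = 2.93 V.
With the load, R_B becomes R_B‖R_L = 1142 Ω, so V = 3.66 × 1142/1962 = 2.13 V.

Unloaded: 2.93 V; loaded: 2.13 V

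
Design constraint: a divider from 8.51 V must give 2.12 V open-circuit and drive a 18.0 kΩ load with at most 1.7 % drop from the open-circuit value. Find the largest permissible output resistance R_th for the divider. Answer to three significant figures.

R_th ≤ 311 Ω

Loading drop = R_th/(R_th + R_L) ≤ 0.0170, so R_th ≤ R_L · ε/(1−ε) = 18.0 kΩ × 0.0170/0.9830 = 311 Ω.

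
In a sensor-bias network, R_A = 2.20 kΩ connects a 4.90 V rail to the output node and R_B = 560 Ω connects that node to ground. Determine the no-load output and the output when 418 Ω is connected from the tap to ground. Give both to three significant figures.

Unloaded: 0.994 V; loaded: 0.481 V

Open-circuit: V = 4.90 × 560/(2200 + 560) = 0.994 V.
With the load, R_B becomes R_B‖R_L = 239.3 Ω, so V = 4.90 × 239.3/2439 = 0.481 V.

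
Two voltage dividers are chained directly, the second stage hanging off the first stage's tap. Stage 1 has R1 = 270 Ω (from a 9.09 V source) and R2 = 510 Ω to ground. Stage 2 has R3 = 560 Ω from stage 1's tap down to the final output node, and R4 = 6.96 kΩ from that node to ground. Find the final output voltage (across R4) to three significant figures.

Stage 2 presents R3+R4 = 7520 Ω as a load on stage 1's tap.
Stage 1's lower leg becomes R2‖(R3+R4) = 477.6 Ω, so V_mid = 9.09 × 477.6/747.6 = 5.807 V.
Stage 2 is itself unloaded: V_out = V_mid × R4/(R3+R4) = 5.807 × 6960/7520 = 5.37 V.

V_out ≈ 5.37 V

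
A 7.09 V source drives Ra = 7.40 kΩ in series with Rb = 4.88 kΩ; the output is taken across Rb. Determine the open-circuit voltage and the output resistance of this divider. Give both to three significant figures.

V_th = 2.82 V, R_th = 2.94 kΩ

V_th is the open-circuit tap voltage: 7.09 × 4.88/(7.40 + 4.88) = 2.82 V.
With the supply zeroed, Ra and Rb appear in parallel from the tap: R_th = Ra‖Rb = (7.40 × 4.88)/12.28 = 2.94 kΩ.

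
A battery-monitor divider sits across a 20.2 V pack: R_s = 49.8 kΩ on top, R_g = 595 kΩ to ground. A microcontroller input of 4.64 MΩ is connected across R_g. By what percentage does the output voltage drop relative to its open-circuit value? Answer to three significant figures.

The divider's output (Thévenin) resistance is R_s‖R_g = 45.95 kΩ.
Fractional drop under load = R_th/(R_th + R_L) = 45.95 / (45.95 + 4640) = 0.009807.
So the output falls by 0.981 %.

0.981 %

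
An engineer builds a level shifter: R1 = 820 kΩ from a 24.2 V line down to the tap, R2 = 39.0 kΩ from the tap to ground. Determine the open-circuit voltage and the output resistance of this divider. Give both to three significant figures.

V_th = 1.10 V, R_th = 37.2 kΩ

V_th is the open-circuit tap voltage: 24.2 × 39.0/(820 + 39.0) = 1.10 V.
With the supply zeroed, R1 and R2 appear in parallel from the tap: R_th = R1‖R2 = (820 × 39.0)/859.0 = 37.2 kΩ.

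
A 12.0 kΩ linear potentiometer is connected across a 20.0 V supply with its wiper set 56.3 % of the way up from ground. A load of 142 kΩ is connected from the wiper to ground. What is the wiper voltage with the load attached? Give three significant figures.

V ≈ 11.0 V

The wiper splits the pot into (1−α)R = 5.244 kΩ above and αR = 6.756 kΩ below.
Lower section ‖ load = 6.449 kΩ.
V_wiper = 20.0 × 6.449/(5.244 + 6.449) = 11.0 V.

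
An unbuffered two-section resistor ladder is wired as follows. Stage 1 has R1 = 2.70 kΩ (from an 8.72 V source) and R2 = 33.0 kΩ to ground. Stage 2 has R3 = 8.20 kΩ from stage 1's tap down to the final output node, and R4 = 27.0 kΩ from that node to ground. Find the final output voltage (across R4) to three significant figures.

V_out ≈ 5.77 V

Stage 2 presents R3+R4 = 35.20 kΩ as a load on stage 1's tap.
Stage 1's lower leg becomes R2‖(R3+R4) = 17.03 kΩ, so V_mid = 8.72 × 17.03/19.73 = 7.527 V.
Stage 2 is itself unloaded: V_out = V_mid × R4/(R3+R4) = 7.527 × 27.0/35.20 = 5.77 V.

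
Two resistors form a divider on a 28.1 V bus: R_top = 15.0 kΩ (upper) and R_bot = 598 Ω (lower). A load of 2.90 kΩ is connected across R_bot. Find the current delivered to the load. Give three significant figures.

I_L ≈ 0.310 mA

R_bot‖R_L = 495.8 Ω; V_out = 28.1 × 495.8/15500 = 0.8990 V.
I_L = V_out / R_L = 0.8990 / 2.90 kΩ = 0.310 mA.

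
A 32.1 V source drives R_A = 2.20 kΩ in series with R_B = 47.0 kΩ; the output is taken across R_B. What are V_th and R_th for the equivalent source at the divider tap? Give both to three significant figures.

V_th is the open-circuit tap voltage: 32.1 × 47.0/(2.20 + 47.0) = 30.7 V.
With the supply zeroed, R_A and R_B appear in parallel from the tap: R_th = R_A‖R_B = (2.20 × 47.0)/49.20 = 2.10 kΩ.

V_th = 30.7 V, R_th = 2.10 kΩ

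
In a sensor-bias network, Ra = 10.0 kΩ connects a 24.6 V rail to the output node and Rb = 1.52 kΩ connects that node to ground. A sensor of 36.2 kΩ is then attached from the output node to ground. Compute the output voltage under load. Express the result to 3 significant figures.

The load sits in parallel with Rb: Rb‖R_L = (1.52 × 36.2) / (1.52 + 36.2) = 1.459 kΩ.
V_out = 24.6 × 1.459 / (10.0 + 1.459) = 24.6 × 1.459/11.46 = 3.13 V.

V_out ≈ 3.13 V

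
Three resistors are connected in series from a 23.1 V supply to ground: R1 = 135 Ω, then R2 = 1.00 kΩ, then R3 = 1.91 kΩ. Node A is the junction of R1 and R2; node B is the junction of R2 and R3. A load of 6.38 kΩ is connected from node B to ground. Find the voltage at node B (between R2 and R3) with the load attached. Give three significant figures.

At node B, R3 is in parallel with the load: R3‖R_L = 1470 Ω.
Below node A the resistance is R2 + (R3‖R_L) = 2470 Ω, so V_A = 23.1 × 2470/2605 = 21.90 V.
Then V_B = V_A × (R3‖R_L)/(R2 + R3‖R_L) = 21.90 × 1470/2470 = 13.0 V.

V ≈ 13.0 V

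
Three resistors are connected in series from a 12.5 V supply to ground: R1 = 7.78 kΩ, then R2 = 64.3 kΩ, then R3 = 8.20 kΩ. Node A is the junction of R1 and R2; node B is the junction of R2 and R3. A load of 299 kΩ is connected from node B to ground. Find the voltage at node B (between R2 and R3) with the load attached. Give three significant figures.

At node B, R3 is in parallel with the load: R3‖R_L = 7.981 kΩ.
Below node A the resistance is R2 + (R3‖R_L) = 72.28 kΩ, so V_A = 12.5 × 72.28/80.06 = 11.29 V.
Then V_B = V_A × (R3‖R_L)/(R2 + R3‖R_L) = 11.29 × 7.981/72.28 = 1.25 V.

V ≈ 1.25 V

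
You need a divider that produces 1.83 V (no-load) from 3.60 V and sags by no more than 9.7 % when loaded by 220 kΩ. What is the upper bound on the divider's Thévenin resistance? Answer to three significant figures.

Loading drop = R_th/(R_th + R_L) ≤ 0.0970, so R_th ≤ R_L · ε/(1−ε) = 220 kΩ × 0.0970/0.9030 = 23.6 kΩ.

R_th ≤ 23.6 kΩ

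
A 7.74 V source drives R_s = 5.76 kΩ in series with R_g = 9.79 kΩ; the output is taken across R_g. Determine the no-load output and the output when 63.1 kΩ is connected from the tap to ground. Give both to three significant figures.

Open-circuit: V = 7.74 × 9.79/(5.76 + 9.79) = 4.87 V.
With the load, R_g becomes R_g‖R_L = 8.475 kΩ, so V = 7.74 × 8.475/14.24 = 4.61 V.

Unloaded: 4.87 V; loaded: 4.61 V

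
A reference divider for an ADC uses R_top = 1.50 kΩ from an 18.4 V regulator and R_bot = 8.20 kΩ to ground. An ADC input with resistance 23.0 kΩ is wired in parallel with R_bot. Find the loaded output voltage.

The load sits in parallel with R_bot: R_bot‖R_L = (8.20 × 23.0) / (8.20 + 23.0) = 6.045 kΩ.
V_out = 18.4 × 6.045 / (1.50 + 6.045) = 18.4 × 6.045/7.545 = 14.7 V.

V_out ≈ 14.7 V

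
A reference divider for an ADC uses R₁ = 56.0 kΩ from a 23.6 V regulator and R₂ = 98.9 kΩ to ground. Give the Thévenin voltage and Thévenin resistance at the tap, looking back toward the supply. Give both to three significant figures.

V_th is the open-circuit tap voltage: 23.6 × 98.9/(56.0 + 98.9) = 15.1 V.
With the supply zeroed, R₁ and R₂ appear in parallel from the tap: R_th = R₁‖R₂ = (56.0 × 98.9)/154.9 = 35.8 kΩ.

V_th = 15.1 V, R_th = 35.8 kΩ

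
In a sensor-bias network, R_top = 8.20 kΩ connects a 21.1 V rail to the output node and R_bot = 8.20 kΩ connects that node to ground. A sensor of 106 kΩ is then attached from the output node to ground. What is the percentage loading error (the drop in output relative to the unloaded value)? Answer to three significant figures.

The divider's output (Thévenin) resistance is R_top‖R_bot = 4.100 kΩ.
Fractional drop under load = R_th/(R_th + R_L) = 4.100 / (4.100 + 106) = 0.03724.
So the output falls by 3.72 %.

3.72 %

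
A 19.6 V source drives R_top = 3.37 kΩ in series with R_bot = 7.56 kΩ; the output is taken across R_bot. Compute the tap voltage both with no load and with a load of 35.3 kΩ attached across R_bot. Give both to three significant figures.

Unloaded: 13.6 V; loaded: 12.7 V

Open-circuit: V = 19.6 × 7.56/(3.37 + 7.56) = 13.6 V.
With the load, R_bot becomes R_bot‖R_L = 6.227 kΩ, so V = 19.6 × 6.227/9.597 = 12.7 V.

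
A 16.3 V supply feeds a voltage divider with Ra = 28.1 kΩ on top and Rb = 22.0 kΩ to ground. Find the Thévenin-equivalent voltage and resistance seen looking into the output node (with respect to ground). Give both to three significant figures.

V_th = 7.16 V, R_th = 12.3 kΩ

V_th is the open-circuit tap voltage: 16.3 × 22.0/(28.1 + 22.0) = 7.16 V.
With the supply zeroed, Ra and Rb appear in parallel from the tap: R_th = Ra‖Rb = (28.1 × 22.0)/50.10 = 12.3 kΩ.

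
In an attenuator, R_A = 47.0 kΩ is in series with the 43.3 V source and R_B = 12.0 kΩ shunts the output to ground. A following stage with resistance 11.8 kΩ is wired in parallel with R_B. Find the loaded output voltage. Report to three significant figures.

The load sits in parallel with R_B: R_B‖R_L = (12.0 × 11.8) / (12.0 + 11.8) = 5.950 kΩ.
V_out = 43.3 × 5.950 / (47.0 + 5.950) = 43.3 × 5.950/52.95 = 4.87 V.

V_out ≈ 4.87 V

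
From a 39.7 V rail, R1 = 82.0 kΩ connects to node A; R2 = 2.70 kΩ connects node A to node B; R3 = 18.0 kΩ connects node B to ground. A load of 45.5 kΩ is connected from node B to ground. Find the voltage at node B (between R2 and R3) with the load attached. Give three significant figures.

At node B, R3 is in parallel with the load: R3‖R_L = 12.90 kΩ.
Below node A the resistance is R2 + (R3‖R_L) = 15.60 kΩ, so V_A = 39.7 × 15.60/97.60 = 6.345 V.
Then V_B = V_A × (R3‖R_L)/(R2 + R3‖R_L) = 6.345 × 12.90/15.60 = 5.25 V.

V ≈ 5.25 V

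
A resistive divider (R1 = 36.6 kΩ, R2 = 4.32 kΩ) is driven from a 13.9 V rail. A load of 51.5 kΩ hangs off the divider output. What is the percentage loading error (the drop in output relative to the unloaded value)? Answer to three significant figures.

6.98 %

The divider's output (Thévenin) resistance is R1‖R2 = 3.864 kΩ.
Fractional drop under load = R_th/(R_th + R_L) = 3.864 / (3.864 + 51.5) = 0.06979.
So the output falls by 6.98 %.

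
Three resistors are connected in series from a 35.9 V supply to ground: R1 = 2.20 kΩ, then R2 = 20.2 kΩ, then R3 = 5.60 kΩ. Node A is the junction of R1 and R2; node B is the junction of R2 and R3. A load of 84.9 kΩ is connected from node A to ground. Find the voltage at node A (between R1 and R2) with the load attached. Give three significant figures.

V ≈ 32.3 V

Below node A the series string R2+R3 = 25.80 kΩ sits in parallel with the 84.9 kΩ load: 19.79 kΩ.
V_A = 35.9 × 19.79/(2.20 + 19.79) = 32.3 V.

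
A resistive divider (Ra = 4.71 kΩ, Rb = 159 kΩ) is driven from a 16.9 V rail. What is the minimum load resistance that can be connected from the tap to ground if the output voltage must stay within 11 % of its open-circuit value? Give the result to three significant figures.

Output resistance R_th = Ra‖Rb = (4.71 × 159)/163.7 = 4.574 kΩ.
The fractional drop is R_th/(R_th + R_L); requiring this ≤ 0.110 gives R_L ≥ R_th(1/0.110 − 1) = 4.574 × 8.091 = 37.0 kΩ.

R_L(min) ≈ 37.0 kΩ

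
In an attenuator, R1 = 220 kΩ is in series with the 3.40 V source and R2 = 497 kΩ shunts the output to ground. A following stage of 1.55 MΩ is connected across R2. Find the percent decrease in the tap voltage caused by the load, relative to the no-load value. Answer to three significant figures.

8.96 %

The divider's output (Thévenin) resistance is R1‖R2 = 152.5 kΩ.
Fractional drop under load = R_th/(R_th + R_L) = 152.5 / (152.5 + 1550) = 0.08957.
So the output falls by 8.96 %.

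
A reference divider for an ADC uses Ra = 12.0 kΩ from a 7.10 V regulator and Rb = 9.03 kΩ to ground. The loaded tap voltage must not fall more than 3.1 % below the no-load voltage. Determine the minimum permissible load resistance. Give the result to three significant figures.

Output resistance R_th = Ra‖Rb = (12.0 × 9.03)/21.03 = 5.153 kΩ.
The fractional drop is R_th/(R_th + R_L); requiring this ≤ 0.0310 gives R_L ≥ R_th(1/0.0310 − 1) = 5.153 × 31.26 = 161 kΩ.

R_L(min) ≈ 161 kΩ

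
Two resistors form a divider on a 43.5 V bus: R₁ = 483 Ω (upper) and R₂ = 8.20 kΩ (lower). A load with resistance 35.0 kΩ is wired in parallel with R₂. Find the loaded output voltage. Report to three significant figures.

The load sits in parallel with R₂: R₂‖R_L = (8200 × 35000) / (8200 + 35000) = 6644 Ω.
V_out = 43.5 × 6644 / (483 + 6644) = 43.5 × 6644/7127 = 40.6 V.

V_out ≈ 40.6 V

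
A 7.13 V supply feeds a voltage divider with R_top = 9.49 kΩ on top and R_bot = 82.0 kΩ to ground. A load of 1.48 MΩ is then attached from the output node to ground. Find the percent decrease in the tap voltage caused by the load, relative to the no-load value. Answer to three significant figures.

0.571 %

The divider's output (Thévenin) resistance is R_top‖R_bot = 8.506 kΩ.
Fractional drop under load = R_th/(R_th + R_L) = 8.506 / (8.506 + 1480) = 0.005714.
So the output falls by 0.571 %.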